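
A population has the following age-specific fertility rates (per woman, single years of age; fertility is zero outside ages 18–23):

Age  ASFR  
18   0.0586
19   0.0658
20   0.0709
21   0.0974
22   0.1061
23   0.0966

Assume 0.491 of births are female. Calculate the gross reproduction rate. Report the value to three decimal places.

0.243

Proportion female at birth = 0.491.
Sum of ASFRs = 0.0586 + 0.0658 + 0.0709 + 0.0974 + 0.1061 + 0.0966 = 0.4954
TFR = 0.4954
GRR = 0.491 × 0.4954 = 0.24324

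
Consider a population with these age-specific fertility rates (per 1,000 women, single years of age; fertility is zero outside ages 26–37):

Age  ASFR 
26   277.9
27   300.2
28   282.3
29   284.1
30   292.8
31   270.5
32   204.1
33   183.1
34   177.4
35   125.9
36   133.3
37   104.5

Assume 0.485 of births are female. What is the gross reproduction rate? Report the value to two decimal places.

1.28

Proportion female at birth = 0.485.
Sum of ASFRs = 277.9 + 300.2 + 282.3 + 284.1 + 292.8 + 270.5 + 204.1 + 183.1 + 177.4 + 125.9 + 133.3 + 104.5 = 2636.1
TFR = 2636.1 / 1000 = 2.6361
GRR = 0.485 × 2.6361 = 1.27851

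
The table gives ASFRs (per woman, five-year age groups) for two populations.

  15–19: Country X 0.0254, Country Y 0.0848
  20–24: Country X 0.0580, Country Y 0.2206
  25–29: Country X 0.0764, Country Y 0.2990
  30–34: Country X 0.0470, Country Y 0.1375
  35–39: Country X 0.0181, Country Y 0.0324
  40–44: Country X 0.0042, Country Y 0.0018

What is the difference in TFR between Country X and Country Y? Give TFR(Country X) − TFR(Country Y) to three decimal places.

Country X:
  Sum of ASFRs = 0.0254 + 0.0580 + 0.0764 + 0.0470 + 0.0181 + 0.0042 = 0.2291
  TFR = 5 × 0.2291 = 1.1455
Country Y:
  Sum of ASFRs = 0.0848 + 0.2206 + 0.2990 + 0.1375 + 0.0324 + 0.0018 = 0.7761
  TFR = 5 × 0.7761 = 3.8805
Difference = 1.1455 − 3.8805 = -2.735

-2.735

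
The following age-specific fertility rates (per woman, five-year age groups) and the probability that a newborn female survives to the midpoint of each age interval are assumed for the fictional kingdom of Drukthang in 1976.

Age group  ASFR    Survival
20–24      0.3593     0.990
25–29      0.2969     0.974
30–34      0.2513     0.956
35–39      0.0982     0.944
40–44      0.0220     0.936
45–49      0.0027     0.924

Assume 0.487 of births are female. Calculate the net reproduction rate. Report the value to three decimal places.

2.437

Proportion female at birth = 0.487.
Per-age-group product (5 × ASFR × survival probability):
  20–24: 5 × 0.3593 × 0.990 = 1.77854
  25–29: 5 × 0.2969 × 0.974 = 1.44590
  30–34: 5 × 0.2513 × 0.956 = 1.20121
  35–39: 5 × 0.0982 × 0.944 = 0.46350
  40–44: 5 × 0.0220 × 0.936 = 0.10296
  45–49: 5 × 0.0027 × 0.924 = 0.01247
Sum = 5.00458
NRR = 0.487 × 5.00458 = 2.43723
NRR > 1, so each generation more than replaces itself.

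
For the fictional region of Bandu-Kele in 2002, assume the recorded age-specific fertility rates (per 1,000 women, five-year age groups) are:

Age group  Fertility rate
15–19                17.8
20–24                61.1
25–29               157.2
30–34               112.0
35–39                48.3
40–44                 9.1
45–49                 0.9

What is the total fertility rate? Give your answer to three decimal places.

2.032

Sum of ASFRs = 17.8 + 61.1 + 157.2 + 112.0 + 48.3 + 9.1 + 0.9 = 406.4
TFR = 5 × 406.4 / 1000 = 2.032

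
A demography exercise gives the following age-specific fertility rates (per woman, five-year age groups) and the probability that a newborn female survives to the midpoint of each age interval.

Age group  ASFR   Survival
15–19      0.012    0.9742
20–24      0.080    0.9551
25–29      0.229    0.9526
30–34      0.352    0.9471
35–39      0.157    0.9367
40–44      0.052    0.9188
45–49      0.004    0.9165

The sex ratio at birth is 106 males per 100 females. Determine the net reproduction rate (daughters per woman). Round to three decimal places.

2.034

Proportion female at birth = 100 / (100 + 106) = 0.48544.
Per-age-group product (5 × ASFR × survival probability):
  15–19: 5 × 0.012 × 0.9742 = 0.05845
  20–24: 5 × 0.080 × 0.9551 = 0.38204
  25–29: 5 × 0.229 × 0.9526 = 1.09073
  30–34: 5 × 0.352 × 0.9471 = 1.66690
  35–39: 5 × 0.157 × 0.9367 = 0.73531
  40–44: 5 × 0.052 × 0.9188 = 0.23889
  45–49: 5 × 0.004 × 0.9165 = 0.01833
Sum = 4.19065
NRR = 0.48544 × 4.19065 = 2.03431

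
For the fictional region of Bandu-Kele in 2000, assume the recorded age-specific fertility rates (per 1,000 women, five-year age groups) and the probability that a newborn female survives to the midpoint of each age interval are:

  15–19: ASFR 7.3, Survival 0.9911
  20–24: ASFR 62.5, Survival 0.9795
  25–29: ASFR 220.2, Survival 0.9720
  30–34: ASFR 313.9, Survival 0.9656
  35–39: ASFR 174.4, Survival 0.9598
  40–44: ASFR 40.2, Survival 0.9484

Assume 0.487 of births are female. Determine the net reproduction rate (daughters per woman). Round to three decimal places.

1.926

Proportion female at birth = 0.487.
Survival-weighted fertility by age (5·fₓ·Sₓ):
  15–19: 5 × 7.3/1000 × 0.9911 = 0.03618
  20–24: 5 × 62.5/1000 × 0.9795 = 0.30609
  25–29: 5 × 220.2/1000 × 0.9720 = 1.07017
  30–34: 5 × 313.9/1000 × 0.9656 = 1.51551
  35–39: 5 × 174.4/1000 × 0.9598 = 0.83695
  40–44: 5 × 40.2/1000 × 0.9484 = 0.19063
Sum = 3.95553
NRR = 0.487 × 3.95553 = 1.92634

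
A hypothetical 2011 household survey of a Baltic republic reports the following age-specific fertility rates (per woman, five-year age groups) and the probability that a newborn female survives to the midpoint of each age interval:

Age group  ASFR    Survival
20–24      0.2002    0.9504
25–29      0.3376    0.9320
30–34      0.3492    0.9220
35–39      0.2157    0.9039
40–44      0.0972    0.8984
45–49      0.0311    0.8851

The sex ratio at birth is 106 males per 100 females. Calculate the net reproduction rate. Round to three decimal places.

2.759

Proportion female at birth = 100 / (100 + 106) = 0.48544.
Each age group contributes 5 × ASFR × survival:
  20–24: 5 × 0.2002 × 0.9504 = 0.95135
  25–29: 5 × 0.3376 × 0.9320 = 1.57322
  30–34: 5 × 0.3492 × 0.9220 = 1.60981
  35–39: 5 × 0.2157 × 0.9039 = 0.97486
  40–44: 5 × 0.0972 × 0.8984 = 0.43662
  45–49: 5 × 0.0311 × 0.8851 = 0.13763
Sum = 5.68349
NRR = 0.48544 × 5.68349 = 2.75899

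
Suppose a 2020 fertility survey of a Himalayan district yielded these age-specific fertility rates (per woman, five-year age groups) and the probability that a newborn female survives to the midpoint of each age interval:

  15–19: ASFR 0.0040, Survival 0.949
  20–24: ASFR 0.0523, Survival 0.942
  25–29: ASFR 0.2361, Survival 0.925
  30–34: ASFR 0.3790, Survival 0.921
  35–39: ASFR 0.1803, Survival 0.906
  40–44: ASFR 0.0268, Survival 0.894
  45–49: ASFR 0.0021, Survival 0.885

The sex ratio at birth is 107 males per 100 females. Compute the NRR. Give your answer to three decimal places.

1.956

Proportion female at birth = 100 / (100 + 107) = 0.48309.
Weighting each age-specific rate by interval width and survival:
  15–19: 5 × 0.0040 × 0.949 = 0.01898
  20–24: 5 × 0.0523 × 0.942 = 0.24633
  25–29: 5 × 0.2361 × 0.925 = 1.09196
  30–34: 5 × 0.3790 × 0.921 = 1.74530
  35–39: 5 × 0.1803 × 0.906 = 0.81676
  40–44: 5 × 0.0268 × 0.894 = 0.11980
  45–49: 5 × 0.0021 × 0.885 = 0.00929
Sum = 4.04842
NRR = 0.48309 × 4.04842 = 1.95575
An NRR exceeding 1 indicates intrinsic growth under these rates.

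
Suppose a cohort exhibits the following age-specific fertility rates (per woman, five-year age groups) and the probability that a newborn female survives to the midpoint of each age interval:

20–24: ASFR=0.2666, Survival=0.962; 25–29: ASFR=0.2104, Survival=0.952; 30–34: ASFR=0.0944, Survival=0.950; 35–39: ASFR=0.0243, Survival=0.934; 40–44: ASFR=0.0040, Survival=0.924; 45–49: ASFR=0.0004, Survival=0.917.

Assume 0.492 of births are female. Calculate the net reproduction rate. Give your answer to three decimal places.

Proportion female at birth = 0.492.
Each age group contributes 5 × ASFR × survival:
  20–24: 5 × 0.2666 × 0.962 = 1.28235
  25–29: 5 × 0.2104 × 0.952 = 1.00150
  30–34: 5 × 0.0944 × 0.950 = 0.44840
  35–39: 5 × 0.0243 × 0.934 = 0.11348
  40–44: 5 × 0.0040 × 0.924 = 0.01848
  45–49: 5 × 0.0004 × 0.917 = 0.00183
Sum = 2.86604
NRR = 0.492 × 2.86604 = 1.41009

1.410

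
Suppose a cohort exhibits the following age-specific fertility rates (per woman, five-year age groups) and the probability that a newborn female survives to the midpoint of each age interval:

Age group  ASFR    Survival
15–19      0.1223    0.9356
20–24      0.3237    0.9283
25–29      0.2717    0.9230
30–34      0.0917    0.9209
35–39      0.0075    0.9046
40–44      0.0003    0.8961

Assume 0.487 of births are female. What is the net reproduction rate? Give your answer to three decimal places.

1.844

Proportion female at birth = 0.487.
Each age group contributes 5 × ASFR × survival:
  15–19: 5 × 0.1223 × 0.9356 = 0.57212
  20–24: 5 × 0.3237 × 0.9283 = 1.50245
  25–29: 5 × 0.2717 × 0.9230 = 1.25390
  30–34: 5 × 0.0917 × 0.9209 = 0.42223
  35–39: 5 × 0.0075 × 0.9046 = 0.03392
  40–44: 5 × 0.0003 × 0.8961 = 0.00134
Sum = 3.78596
NRR = 0.487 × 3.78596 = 1.84376
An NRR exceeding 1 indicates intrinsic growth under these rates.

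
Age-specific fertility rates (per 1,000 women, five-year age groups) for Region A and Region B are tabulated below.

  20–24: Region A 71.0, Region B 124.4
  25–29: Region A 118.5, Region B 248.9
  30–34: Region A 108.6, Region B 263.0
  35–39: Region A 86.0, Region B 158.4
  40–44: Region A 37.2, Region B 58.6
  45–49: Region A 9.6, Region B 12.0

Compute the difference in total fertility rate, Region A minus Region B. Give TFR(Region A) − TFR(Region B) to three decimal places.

Region A:
  Sum of ASFRs = 71.0 + 118.5 + 108.6 + 86.0 + 37.2 + 9.6 = 430.9
  TFR = 5 × 430.9 / 1000 = 2.1545
Region B:
  Sum of ASFRs = 124.4 + 248.9 + 263.0 + 158.4 + 58.6 + 12.0 = 865.3
  TFR = 5 × 865.3 / 1000 = 4.3265
Difference = 2.1545 − 4.3265 = -2.172

-2.172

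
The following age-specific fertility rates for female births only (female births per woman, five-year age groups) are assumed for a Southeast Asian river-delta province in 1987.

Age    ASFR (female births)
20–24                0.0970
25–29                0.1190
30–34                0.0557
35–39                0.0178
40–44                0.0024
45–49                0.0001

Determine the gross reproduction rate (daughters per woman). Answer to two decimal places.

1.46

Sum of female ASFRs = 0.0970 + 0.1190 + 0.0557 + 0.0178 + 0.0024 + 0.0001 = 0.2920
GRR = 5 × 0.2920 = 1.46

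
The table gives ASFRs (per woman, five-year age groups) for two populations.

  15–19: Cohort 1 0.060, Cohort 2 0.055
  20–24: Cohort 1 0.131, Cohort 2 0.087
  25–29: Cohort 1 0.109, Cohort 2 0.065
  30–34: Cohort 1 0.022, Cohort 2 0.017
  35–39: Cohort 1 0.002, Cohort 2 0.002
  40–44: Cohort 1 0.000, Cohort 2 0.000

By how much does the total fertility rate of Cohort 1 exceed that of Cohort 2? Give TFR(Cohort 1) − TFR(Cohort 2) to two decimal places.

0.49

Cohort 1:
  Sum of ASFRs = 0.060 + 0.131 + 0.109 + 0.022 + 0.002 + 0.000 = 0.324
  TFR = 5 × 0.324 = 1.62
Cohort 2:
  Sum of ASFRs = 0.055 + 0.087 + 0.065 + 0.017 + 0.002 + 0.000 = 0.226
  TFR = 5 × 0.226 = 1.13
Difference = 1.62 − 1.13 = 0.49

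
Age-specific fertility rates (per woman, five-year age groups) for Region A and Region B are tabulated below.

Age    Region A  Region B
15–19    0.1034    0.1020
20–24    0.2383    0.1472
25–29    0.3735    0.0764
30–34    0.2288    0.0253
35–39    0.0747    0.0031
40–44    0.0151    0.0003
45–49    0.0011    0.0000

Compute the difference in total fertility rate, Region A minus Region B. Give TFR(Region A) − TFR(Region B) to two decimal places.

3.40

Region A:
  Sum of ASFRs = 0.1034 + 0.2383 + 0.3735 + 0.2288 + 0.0747 + 0.0151 + 0.0011 = 1.0349
  TFR = 5 × 1.0349 = 5.1745
Region B:
  Sum of ASFRs = 0.1020 + 0.1472 + 0.0764 + 0.0253 + 0.0031 + 0.0003 + 0.0000 = 0.3543
  TFR = 5 × 0.3543 = 1.7715
Difference = 5.1745 − 1.7715 = 3.403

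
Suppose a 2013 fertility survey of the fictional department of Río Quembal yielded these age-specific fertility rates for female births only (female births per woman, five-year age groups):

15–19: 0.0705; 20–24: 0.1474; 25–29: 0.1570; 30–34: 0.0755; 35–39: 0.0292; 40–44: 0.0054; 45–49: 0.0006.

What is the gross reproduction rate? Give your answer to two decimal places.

Sum of female ASFRs = 0.0705 + 0.1474 + 0.1570 + 0.0755 + 0.0292 + 0.0054 + 0.0006 = 0.4856
GRR = 5 × 0.4856 = 2.428

2.43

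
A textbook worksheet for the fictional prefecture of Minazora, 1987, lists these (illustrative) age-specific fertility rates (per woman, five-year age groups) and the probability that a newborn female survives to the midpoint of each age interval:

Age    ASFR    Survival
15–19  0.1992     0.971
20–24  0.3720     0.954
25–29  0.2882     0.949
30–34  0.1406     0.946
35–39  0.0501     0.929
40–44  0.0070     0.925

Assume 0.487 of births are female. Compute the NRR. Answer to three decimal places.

2.454

Proportion female at birth = 0.487.
Per-age-group product (5 × ASFR × survival probability):
  15–19: 5 × 0.1992 × 0.971 = 0.96712
  20–24: 5 × 0.3720 × 0.954 = 1.77444
  25–29: 5 × 0.2882 × 0.949 = 1.36751
  30–34: 5 × 0.1406 × 0.946 = 0.66504
  35–39: 5 × 0.0501 × 0.929 = 0.23271
  40–44: 5 × 0.0070 × 0.925 = 0.03238
Sum = 5.03920
NRR = 0.487 × 5.03920 = 2.45409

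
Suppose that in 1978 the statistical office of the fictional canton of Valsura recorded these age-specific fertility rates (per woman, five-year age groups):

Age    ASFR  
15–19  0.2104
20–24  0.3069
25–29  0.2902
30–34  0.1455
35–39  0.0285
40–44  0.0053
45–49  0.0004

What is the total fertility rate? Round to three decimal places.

Sum of ASFRs = 0.2104 + 0.3069 + 0.2902 + 0.1455 + 0.0285 + 0.0053 + 0.0004 = 0.9872
TFR = 5 × 0.9872 = 4.936

4.936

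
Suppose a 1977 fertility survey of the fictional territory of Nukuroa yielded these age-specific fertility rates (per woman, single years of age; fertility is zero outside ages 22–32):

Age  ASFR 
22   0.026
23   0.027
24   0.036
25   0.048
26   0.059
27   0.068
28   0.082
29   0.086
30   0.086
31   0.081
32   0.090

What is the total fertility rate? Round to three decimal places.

Sum of ASFRs = 0.026 + 0.027 + 0.036 + 0.048 + 0.059 + 0.068 + 0.082 + 0.086 + 0.086 + 0.081 + 0.090 = 0.689
TFR = 0.689

0.689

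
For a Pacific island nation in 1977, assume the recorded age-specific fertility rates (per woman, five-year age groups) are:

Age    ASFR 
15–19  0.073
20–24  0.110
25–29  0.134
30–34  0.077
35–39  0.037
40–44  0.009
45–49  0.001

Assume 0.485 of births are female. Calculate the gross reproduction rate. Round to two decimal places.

Proportion female at birth = 0.485.
Sum of ASFRs = 0.073 + 0.110 + 0.134 + 0.077 + 0.037 + 0.009 + 0.001 = 0.441
TFR = 5 × 0.441 = 2.205
GRR = 0.485 × 2.205 = 1.06943

1.07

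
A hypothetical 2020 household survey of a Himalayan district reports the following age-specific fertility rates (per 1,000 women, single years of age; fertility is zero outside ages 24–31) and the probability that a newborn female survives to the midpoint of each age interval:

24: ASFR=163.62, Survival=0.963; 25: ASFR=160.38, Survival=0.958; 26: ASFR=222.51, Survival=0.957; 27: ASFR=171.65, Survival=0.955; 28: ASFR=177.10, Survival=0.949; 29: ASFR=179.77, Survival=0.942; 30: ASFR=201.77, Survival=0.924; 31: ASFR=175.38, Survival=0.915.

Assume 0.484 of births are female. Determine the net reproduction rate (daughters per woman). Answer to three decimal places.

Proportion female at birth = 0.484.
Each age group contributes 1 × ASFR × survival:
  24: 1 × 163.62/1000 × 0.963 = 0.15757
  25: 1 × 160.38/1000 × 0.958 = 0.15364
  26: 1 × 222.51/1000 × 0.957 = 0.21294
  27: 1 × 171.65/1000 × 0.955 = 0.16393
  28: 1 × 177.10/1000 × 0.949 = 0.16807
  29: 1 × 179.77/1000 × 0.942 = 0.16934
  30: 1 × 201.77/1000 × 0.924 = 0.18644
  31: 1 × 175.38/1000 × 0.915 = 0.16047
Sum = 1.37240
NRR = 0.484 × 1.37240 = 0.66424

0.664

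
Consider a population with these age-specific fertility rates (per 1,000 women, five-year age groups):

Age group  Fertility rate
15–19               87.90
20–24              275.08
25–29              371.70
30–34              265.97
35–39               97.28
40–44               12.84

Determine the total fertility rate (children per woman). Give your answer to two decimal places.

Sum of ASFRs = 87.90 + 275.08 + 371.70 + 265.97 + 97.28 + 12.84 = 1110.77
TFR = 5 × 1110.77 / 1000 = 5.55385

5.55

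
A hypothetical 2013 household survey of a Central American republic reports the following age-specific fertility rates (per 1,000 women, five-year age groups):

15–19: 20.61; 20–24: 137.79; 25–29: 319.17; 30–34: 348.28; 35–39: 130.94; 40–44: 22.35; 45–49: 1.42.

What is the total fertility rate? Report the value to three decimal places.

4.903

Sum of ASFRs = 20.61 + 137.79 + 319.17 + 348.28 + 130.94 + 22.35 + 1.42 = 980.56
TFR = 5 × 980.56 / 1000 = 4.9028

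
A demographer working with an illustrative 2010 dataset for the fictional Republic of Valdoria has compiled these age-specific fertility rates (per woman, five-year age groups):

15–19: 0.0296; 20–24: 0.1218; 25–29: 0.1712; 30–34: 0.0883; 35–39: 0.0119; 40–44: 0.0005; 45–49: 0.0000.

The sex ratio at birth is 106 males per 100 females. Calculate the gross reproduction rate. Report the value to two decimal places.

Proportion female at birth = 100 / (100 + 106) = 0.48544.
Sum of ASFRs = 0.0296 + 0.1218 + 0.1712 + 0.0883 + 0.0119 + 0.0005 + 0.0000 = 0.4233
TFR = 5 × 0.4233 = 2.1165
GRR = 0.48544 × 2.1165 = 1.02743

1.03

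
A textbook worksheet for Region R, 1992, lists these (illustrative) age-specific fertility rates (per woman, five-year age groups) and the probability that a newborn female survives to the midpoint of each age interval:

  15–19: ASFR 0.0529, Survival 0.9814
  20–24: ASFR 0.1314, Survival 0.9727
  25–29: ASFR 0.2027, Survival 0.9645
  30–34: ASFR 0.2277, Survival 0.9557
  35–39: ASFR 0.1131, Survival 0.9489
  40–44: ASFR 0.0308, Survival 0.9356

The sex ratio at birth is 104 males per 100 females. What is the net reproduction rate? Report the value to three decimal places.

1.787

Proportion female at birth = 100 / (100 + 104) = 0.49020.
Survival-weighted fertility by age (5·fₓ·Sₓ):
  15–19: 5 × 0.0529 × 0.9814 = 0.25958
  20–24: 5 × 0.1314 × 0.9727 = 0.63906
  25–29: 5 × 0.2027 × 0.9645 = 0.97752
  30–34: 5 × 0.2277 × 0.9557 = 1.08806
  35–39: 5 × 0.1131 × 0.9489 = 0.53660
  40–44: 5 × 0.0308 × 0.9356 = 0.14408
Sum = 3.64490
NRR = 0.49020 × 3.64490 = 1.78673
With NRR above 1 the population is above replacement fertility.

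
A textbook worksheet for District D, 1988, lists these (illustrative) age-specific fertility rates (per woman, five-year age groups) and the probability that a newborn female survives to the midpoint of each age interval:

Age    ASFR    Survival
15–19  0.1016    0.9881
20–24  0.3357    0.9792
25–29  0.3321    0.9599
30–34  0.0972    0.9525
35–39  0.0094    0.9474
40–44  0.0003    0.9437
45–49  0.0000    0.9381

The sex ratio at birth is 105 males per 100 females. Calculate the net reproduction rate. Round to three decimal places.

Proportion female at birth = 100 / (100 + 105) = 0.48780.
Per-age-group product (5 × ASFR × survival probability):
  15–19: 5 × 0.1016 × 0.9881 = 0.50195
  20–24: 5 × 0.3357 × 0.9792 = 1.64359
  25–29: 5 × 0.3321 × 0.9599 = 1.59391
  30–34: 5 × 0.0972 × 0.9525 = 0.46292
  35–39: 5 × 0.0094 × 0.9474 = 0.04453
  40–44: 5 × 0.0003 × 0.9437 = 0.00142
  45–49: 5 × 0.0000 × 0.9381 = 0.00000
Sum = 4.24832
NRR = 0.48780 × 4.24832 = 2.07233
With NRR above 1 the population is above replacement fertility.

2.072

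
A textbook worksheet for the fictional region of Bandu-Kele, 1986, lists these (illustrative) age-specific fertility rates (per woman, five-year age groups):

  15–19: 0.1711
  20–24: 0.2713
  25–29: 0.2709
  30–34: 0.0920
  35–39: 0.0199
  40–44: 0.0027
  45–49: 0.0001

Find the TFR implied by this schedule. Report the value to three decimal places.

4.140

Sum of ASFRs = 0.1711 + 0.2713 + 0.2709 + 0.0920 + 0.0199 + 0.0027 + 0.0001 = 0.8280
TFR = 5 × 0.8280 = 4.14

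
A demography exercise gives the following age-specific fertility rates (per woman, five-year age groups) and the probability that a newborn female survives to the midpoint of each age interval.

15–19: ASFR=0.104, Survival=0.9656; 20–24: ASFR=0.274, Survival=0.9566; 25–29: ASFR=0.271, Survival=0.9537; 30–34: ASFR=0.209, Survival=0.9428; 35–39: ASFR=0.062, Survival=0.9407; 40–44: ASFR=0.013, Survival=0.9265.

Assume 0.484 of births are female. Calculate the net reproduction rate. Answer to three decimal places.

2.150

Proportion female at birth = 0.484.
Weighting each age-specific rate by interval width and survival:
  15–19: 5 × 0.104 × 0.9656 = 0.50211
  20–24: 5 × 0.274 × 0.9566 = 1.31054
  25–29: 5 × 0.271 × 0.9537 = 1.29226
  30–34: 5 × 0.209 × 0.9428 = 0.98523
  35–39: 5 × 0.062 × 0.9407 = 0.29162
  40–44: 5 × 0.013 × 0.9265 = 0.06022
Sum = 4.44198
NRR = 0.484 × 4.44198 = 2.14992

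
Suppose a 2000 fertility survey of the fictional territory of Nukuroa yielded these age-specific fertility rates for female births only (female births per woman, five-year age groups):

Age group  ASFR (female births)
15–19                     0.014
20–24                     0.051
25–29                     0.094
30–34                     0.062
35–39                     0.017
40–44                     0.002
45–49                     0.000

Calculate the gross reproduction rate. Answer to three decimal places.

Sum of female ASFRs = 0.014 + 0.051 + 0.094 + 0.062 + 0.017 + 0.002 + 0.000 = 0.240
GRR = 5 × 0.240 = 1.2

1.200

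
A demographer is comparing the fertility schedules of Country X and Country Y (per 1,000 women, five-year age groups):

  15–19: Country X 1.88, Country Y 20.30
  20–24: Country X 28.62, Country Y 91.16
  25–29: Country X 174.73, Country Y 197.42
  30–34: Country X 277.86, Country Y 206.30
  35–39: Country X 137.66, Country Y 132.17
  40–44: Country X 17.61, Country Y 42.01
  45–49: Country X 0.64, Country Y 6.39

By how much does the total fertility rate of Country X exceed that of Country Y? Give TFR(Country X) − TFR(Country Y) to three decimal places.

-0.284

Country X:
  Sum of ASFRs = 1.88 + 28.62 + 174.73 + 277.86 + 137.66 + 17.61 + 0.64 = 639.00
  TFR = 5 × 639.00 / 1000 = 3.195
Country Y:
  Sum of ASFRs = 20.30 + 91.16 + 197.42 + 206.30 + 132.17 + 42.01 + 6.39 = 695.75
  TFR = 5 × 695.75 / 1000 = 3.47875
Difference = 3.195 − 3.47875 = -0.28375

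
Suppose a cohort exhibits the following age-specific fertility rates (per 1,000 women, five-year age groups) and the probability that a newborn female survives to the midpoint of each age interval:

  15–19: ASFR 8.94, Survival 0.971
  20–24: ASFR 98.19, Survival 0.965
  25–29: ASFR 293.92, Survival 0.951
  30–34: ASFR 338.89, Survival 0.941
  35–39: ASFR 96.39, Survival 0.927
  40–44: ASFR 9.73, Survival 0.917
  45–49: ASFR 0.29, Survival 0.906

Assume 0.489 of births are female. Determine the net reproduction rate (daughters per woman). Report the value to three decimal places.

Proportion female at birth = 0.489.
Each age group contributes 5 × ASFR × survival:
  15–19: 5 × 8.94/1000 × 0.971 = 0.04340
  20–24: 5 × 98.19/1000 × 0.965 = 0.47377
  25–29: 5 × 293.92/1000 × 0.951 = 1.39759
  30–34: 5 × 338.89/1000 × 0.941 = 1.59448
  35–39: 5 × 96.39/1000 × 0.927 = 0.44677
  40–44: 5 × 9.73/1000 × 0.917 = 0.04461
  45–49: 5 × 0.29/1000 × 0.906 = 0.00131
Sum = 4.00193
NRR = 0.489 × 4.00193 = 1.95694

1.957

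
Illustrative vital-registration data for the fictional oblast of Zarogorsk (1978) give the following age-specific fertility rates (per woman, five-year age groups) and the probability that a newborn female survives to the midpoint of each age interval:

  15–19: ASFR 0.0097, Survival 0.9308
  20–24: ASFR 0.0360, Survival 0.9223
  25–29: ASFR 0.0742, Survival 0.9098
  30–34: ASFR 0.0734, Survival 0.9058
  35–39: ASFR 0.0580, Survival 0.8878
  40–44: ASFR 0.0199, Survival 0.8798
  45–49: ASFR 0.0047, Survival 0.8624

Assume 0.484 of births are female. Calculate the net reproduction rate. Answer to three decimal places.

0.603

Proportion female at birth = 0.484.
Per-age-group product (5 × ASFR × survival probability):
  15–19: 5 × 0.0097 × 0.9308 = 0.04514
  20–24: 5 × 0.0360 × 0.9223 = 0.16601
  25–29: 5 × 0.0742 × 0.9098 = 0.33754
  30–34: 5 × 0.0734 × 0.9058 = 0.33243
  35–39: 5 × 0.0580 × 0.8878 = 0.25746
  40–44: 5 × 0.0199 × 0.8798 = 0.08754
  45–49: 5 × 0.0047 × 0.8624 = 0.02027
Sum = 1.24639
NRR = 0.484 × 1.24639 = 0.60325
With NRR below 1 the population is below replacement fertility.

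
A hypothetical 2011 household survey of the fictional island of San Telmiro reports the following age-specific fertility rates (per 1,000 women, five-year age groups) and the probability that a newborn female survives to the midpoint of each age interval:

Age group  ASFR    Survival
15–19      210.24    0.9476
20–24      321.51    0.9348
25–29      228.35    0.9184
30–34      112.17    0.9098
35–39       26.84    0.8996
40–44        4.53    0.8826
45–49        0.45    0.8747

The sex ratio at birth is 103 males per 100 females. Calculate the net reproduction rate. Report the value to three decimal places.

2.069

Proportion female at birth = 100 / (100 + 103) = 0.49261.
Weighting each age-specific rate by interval width and survival:
  15–19: 5 × 210.24/1000 × 0.9476 = 0.99612
  20–24: 5 × 321.51/1000 × 0.9348 = 1.50274
  25–29: 5 × 228.35/1000 × 0.9184 = 1.04858
  30–34: 5 × 112.17/1000 × 0.9098 = 0.51026
  35–39: 5 × 26.84/1000 × 0.8996 = 0.12073
  40–44: 5 × 4.53/1000 × 0.8826 = 0.01999
  45–49: 5 × 0.45/1000 × 0.8747 = 0.00197
Sum = 4.20039
NRR = 0.49261 × 4.20039 = 2.06915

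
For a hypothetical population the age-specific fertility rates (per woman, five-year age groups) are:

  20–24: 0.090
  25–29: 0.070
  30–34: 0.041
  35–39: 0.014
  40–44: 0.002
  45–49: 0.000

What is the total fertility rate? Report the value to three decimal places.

1.085

Sum of ASFRs = 0.090 + 0.070 + 0.041 + 0.014 + 0.002 + 0.000 = 0.217
TFR = 5 × 0.217 = 1.085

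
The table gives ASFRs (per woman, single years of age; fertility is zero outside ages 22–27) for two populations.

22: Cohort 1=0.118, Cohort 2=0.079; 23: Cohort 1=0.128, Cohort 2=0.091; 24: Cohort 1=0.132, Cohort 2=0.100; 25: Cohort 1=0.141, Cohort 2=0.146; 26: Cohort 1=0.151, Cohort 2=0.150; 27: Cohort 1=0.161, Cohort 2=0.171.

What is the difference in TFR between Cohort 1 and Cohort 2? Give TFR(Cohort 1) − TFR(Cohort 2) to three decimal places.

Cohort 1:
  Sum of ASFRs = 0.118 + 0.128 + 0.132 + 0.141 + 0.151 + 0.161 = 0.831
  TFR = 0.831
Cohort 2:
  Sum of ASFRs = 0.079 + 0.091 + 0.100 + 0.146 + 0.150 + 0.171 = 0.737
  TFR = 0.737
Difference = 0.831 − 0.737 = 0.094

0.094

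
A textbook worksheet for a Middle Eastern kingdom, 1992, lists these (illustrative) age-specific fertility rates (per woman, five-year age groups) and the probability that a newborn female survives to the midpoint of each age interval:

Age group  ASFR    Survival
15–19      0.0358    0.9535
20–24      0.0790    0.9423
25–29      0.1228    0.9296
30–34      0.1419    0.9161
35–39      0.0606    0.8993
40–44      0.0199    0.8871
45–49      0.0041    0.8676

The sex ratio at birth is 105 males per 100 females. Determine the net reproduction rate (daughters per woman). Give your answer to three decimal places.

1.045

Proportion female at birth = 100 / (100 + 105) = 0.48780.
Weighting each age-specific rate by interval width and survival:
  15–19: 5 × 0.0358 × 0.9535 = 0.17068
  20–24: 5 × 0.0790 × 0.9423 = 0.37221
  25–29: 5 × 0.1228 × 0.9296 = 0.57077
  30–34: 5 × 0.1419 × 0.9161 = 0.64997
  35–39: 5 × 0.0606 × 0.8993 = 0.27249
  40–44: 5 × 0.0199 × 0.8871 = 0.08827
  45–49: 5 × 0.0041 × 0.8676 = 0.01779
Sum = 2.14218
NRR = 0.48780 × 2.14218 = 1.04496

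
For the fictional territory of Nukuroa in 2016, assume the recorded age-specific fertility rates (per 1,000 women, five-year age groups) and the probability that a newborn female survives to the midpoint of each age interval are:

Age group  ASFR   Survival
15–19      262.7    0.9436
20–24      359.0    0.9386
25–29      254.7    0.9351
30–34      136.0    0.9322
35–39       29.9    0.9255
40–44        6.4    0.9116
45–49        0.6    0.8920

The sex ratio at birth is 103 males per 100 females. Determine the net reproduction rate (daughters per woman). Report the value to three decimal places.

Proportion female at birth = 100 / (100 + 103) = 0.49261.
Per-age-group product (5 × ASFR × survival probability):
  15–19: 5 × 262.7/1000 × 0.9436 = 1.23942
  20–24: 5 × 359.0/1000 × 0.9386 = 1.68479
  25–29: 5 × 254.7/1000 × 0.9351 = 1.19085
  30–34: 5 × 136.0/1000 × 0.9322 = 0.63390
  35–39: 5 × 29.9/1000 × 0.9255 = 0.13836
  40–44: 5 × 6.4/1000 × 0.9116 = 0.02917
  45–49: 5 × 0.6/1000 × 0.8920 = 0.00268
Sum = 4.91917
NRR = 0.49261 × 4.91917 = 2.42323

2.423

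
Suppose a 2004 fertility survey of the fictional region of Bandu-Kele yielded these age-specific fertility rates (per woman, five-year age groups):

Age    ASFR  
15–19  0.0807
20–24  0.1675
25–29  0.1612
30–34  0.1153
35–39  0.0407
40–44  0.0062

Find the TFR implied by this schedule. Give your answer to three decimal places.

Sum of ASFRs = 0.0807 + 0.1675 + 0.1612 + 0.1153 + 0.0407 + 0.0062 = 0.5716
TFR = 5 × 0.5716 = 2.858

2.858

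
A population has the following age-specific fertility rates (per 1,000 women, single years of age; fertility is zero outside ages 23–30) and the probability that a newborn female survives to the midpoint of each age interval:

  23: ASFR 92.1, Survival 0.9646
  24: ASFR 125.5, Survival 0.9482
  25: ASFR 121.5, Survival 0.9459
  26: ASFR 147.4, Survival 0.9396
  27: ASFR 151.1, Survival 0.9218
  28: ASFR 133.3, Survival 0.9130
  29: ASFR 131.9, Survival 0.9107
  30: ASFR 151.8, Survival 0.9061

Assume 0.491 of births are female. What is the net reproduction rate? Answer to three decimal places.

0.481

Proportion female at birth = 0.491.
Per-age-group product (1 × ASFR × survival probability):
  23: 1 × 92.1/1000 × 0.9646 = 0.08884
  24: 1 × 125.5/1000 × 0.9482 = 0.11900
  25: 1 × 121.5/1000 × 0.9459 = 0.11493
  26: 1 × 147.4/1000 × 0.9396 = 0.13850
  27: 1 × 151.1/1000 × 0.9218 = 0.13928
  28: 1 × 133.3/1000 × 0.9130 = 0.12170
  29: 1 × 131.9/1000 × 0.9107 = 0.12012
  30: 1 × 151.8/1000 × 0.9061 = 0.13755
Sum = 0.97992
NRR = 0.491 × 0.97992 = 0.48114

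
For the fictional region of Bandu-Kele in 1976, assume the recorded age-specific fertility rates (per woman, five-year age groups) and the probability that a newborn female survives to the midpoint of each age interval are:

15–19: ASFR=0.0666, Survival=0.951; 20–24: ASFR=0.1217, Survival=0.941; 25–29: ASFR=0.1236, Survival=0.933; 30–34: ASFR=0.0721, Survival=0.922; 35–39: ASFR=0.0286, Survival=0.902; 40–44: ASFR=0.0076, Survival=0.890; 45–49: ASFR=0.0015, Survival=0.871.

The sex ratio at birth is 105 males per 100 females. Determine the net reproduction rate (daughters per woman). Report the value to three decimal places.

Proportion female at birth = 100 / (100 + 105) = 0.48780.
Per-age-group product (5 × ASFR × survival probability):
  15–19: 5 × 0.0666 × 0.951 = 0.31668
  20–24: 5 × 0.1217 × 0.941 = 0.57260
  25–29: 5 × 0.1236 × 0.933 = 0.57659
  30–34: 5 × 0.0721 × 0.922 = 0.33238
  35–39: 5 × 0.0286 × 0.902 = 0.12899
  40–44: 5 × 0.0076 × 0.890 = 0.03382
  45–49: 5 × 0.0015 × 0.871 = 0.00653
Sum = 1.96759
NRR = 0.48780 × 1.96759 = 0.95979
With NRR below 1 the population is below replacement fertility.

0.960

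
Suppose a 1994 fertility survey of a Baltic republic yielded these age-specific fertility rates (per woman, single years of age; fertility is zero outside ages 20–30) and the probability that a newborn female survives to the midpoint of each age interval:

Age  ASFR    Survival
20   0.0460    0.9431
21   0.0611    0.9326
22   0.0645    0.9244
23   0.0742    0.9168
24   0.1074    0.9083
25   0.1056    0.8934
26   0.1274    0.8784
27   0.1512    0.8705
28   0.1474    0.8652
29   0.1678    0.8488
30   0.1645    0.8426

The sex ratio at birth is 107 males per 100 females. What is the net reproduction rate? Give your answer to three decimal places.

Proportion female at birth = 100 / (100 + 107) = 0.48309.
Each age group contributes 1 × ASFR × survival:
  20: 1 × 0.0460 × 0.9431 = 0.04338
  21: 1 × 0.0611 × 0.9326 = 0.05698
  22: 1 × 0.0645 × 0.9244 = 0.05962
  23: 1 × 0.0742 × 0.9168 = 0.06803
  24: 1 × 0.1074 × 0.9083 = 0.09755
  25: 1 × 0.1056 × 0.8934 = 0.09434
  26: 1 × 0.1274 × 0.8784 = 0.11191
  27: 1 × 0.1512 × 0.8705 = 0.13162
  28: 1 × 0.1474 × 0.8652 = 0.12753
  29: 1 × 0.1678 × 0.8488 = 0.14243
  30: 1 × 0.1645 × 0.8426 = 0.13861
Sum = 1.07200
NRR = 0.48309 × 1.07200 = 0.51787
An NRR under 1 implies long-run decline under these rates.

0.518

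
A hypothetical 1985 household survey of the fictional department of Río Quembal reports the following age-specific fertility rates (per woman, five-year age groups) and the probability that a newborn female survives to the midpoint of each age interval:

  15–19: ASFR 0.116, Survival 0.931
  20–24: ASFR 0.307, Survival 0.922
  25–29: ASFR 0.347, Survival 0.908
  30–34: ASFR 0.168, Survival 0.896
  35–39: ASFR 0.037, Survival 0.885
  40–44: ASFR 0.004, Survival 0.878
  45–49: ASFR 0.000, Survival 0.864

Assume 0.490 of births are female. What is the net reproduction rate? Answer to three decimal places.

Proportion female at birth = 0.490.
Per-age-group product (5 × ASFR × survival probability):
  15–19: 5 × 0.116 × 0.931 = 0.53998
  20–24: 5 × 0.307 × 0.922 = 1.41527
  25–29: 5 × 0.347 × 0.908 = 1.57538
  30–34: 5 × 0.168 × 0.896 = 0.75264
  35–39: 5 × 0.037 × 0.885 = 0.16373
  40–44: 5 × 0.004 × 0.878 = 0.01756
  45–49: 5 × 0.000 × 0.864 = 0.00000
Sum = 4.46456
NRR = 0.490 × 4.46456 = 2.18763

2.188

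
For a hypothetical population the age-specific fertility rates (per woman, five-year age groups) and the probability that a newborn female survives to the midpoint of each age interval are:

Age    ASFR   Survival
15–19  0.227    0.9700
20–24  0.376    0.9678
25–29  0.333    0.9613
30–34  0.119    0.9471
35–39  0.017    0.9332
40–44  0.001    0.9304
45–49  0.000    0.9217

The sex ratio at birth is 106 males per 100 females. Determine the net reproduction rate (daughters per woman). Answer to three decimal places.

Proportion female at birth = 100 / (100 + 106) = 0.48544.
Survival-weighted fertility by age (5·fₓ·Sₓ):
  15–19: 5 × 0.227 × 0.9700 = 1.10095
  20–24: 5 × 0.376 × 0.9678 = 1.81946
  25–29: 5 × 0.333 × 0.9613 = 1.60056
  30–34: 5 × 0.119 × 0.9471 = 0.56352
  35–39: 5 × 0.017 × 0.9332 = 0.07932
  40–44: 5 × 0.001 × 0.9304 = 0.00465
  45–49: 5 × 0.000 × 0.9217 = 0.00000
Sum = 5.16846
NRR = 0.48544 × 5.16846 = 2.50898
With NRR above 1 the population is above replacement fertility.

2.509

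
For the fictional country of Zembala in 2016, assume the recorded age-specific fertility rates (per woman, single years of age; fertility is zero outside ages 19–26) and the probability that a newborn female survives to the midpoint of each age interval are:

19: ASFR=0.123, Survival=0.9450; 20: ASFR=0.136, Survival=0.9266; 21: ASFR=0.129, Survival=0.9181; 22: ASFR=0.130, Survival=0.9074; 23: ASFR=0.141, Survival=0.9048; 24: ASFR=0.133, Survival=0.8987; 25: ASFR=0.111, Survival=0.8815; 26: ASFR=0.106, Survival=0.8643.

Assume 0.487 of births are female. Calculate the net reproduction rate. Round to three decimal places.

0.446

Proportion female at birth = 0.487.
Weighting each age-specific rate by interval width and survival:
  19: 1 × 0.123 × 0.9450 = 0.11624
  20: 1 × 0.136 × 0.9266 = 0.12602
  21: 1 × 0.129 × 0.9181 = 0.11843
  22: 1 × 0.130 × 0.9074 = 0.11796
  23: 1 × 0.141 × 0.9048 = 0.12758
  24: 1 × 0.133 × 0.8987 = 0.11953
  25: 1 × 0.111 × 0.8815 = 0.09785
  26: 1 × 0.106 × 0.8643 = 0.09162
Sum = 0.91523
NRR = 0.487 × 0.91523 = 0.44572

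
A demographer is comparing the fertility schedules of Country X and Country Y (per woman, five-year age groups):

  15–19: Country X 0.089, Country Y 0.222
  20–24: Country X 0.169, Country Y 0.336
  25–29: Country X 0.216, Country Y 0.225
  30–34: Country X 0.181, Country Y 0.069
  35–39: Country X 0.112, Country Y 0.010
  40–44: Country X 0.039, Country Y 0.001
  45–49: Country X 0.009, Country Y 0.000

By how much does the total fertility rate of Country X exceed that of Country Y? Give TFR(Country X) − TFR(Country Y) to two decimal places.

Country X:
  Sum of ASFRs = 0.089 + 0.169 + 0.216 + 0.181 + 0.112 + 0.039 + 0.009 = 0.815
  TFR = 5 × 0.815 = 4.075
Country Y:
  Sum of ASFRs = 0.222 + 0.336 + 0.225 + 0.069 + 0.010 + 0.001 + 0.000 = 0.863
  TFR = 5 × 0.863 = 4.315
Difference = 4.075 − 4.315 = -0.24

-0.24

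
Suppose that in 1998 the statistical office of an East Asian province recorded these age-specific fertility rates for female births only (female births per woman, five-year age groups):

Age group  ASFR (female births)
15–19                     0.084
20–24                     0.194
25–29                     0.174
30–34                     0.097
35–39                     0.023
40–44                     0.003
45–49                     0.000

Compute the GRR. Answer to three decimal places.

2.875

Sum of female ASFRs = 0.084 + 0.194 + 0.174 + 0.097 + 0.023 + 0.003 + 0.000 = 0.575
GRR = 5 × 0.575 = 2.875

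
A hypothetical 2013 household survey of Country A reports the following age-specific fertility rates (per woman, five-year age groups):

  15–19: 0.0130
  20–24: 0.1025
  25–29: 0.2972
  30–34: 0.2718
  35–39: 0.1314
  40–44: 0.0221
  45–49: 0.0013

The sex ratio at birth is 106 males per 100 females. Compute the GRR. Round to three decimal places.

2.037

Proportion female at birth = 100 / (100 + 106) = 0.48544.
Sum of ASFRs = 0.0130 + 0.1025 + 0.2972 + 0.2718 + 0.1314 + 0.0221 + 0.0013 = 0.8393
TFR = 5 × 0.8393 = 4.1965
GRR = 0.48544 × 4.1965 = 2.03715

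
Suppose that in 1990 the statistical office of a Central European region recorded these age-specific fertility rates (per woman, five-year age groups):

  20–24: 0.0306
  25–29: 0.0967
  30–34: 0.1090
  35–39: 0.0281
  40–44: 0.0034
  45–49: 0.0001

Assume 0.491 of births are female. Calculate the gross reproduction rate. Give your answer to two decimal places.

0.66

Proportion female at birth = 0.491.
Sum of ASFRs = 0.0306 + 0.0967 + 0.1090 + 0.0281 + 0.0034 + 0.0001 = 0.2679
TFR = 5 × 0.2679 = 1.3395
GRR = 0.491 × 1.3395 = 0.65769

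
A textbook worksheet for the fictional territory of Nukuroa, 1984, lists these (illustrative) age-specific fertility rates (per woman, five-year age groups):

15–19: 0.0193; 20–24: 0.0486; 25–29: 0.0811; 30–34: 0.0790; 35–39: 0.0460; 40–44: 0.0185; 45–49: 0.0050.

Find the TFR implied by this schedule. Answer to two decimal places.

1.49

Sum of ASFRs = 0.0193 + 0.0486 + 0.0811 + 0.0790 + 0.0460 + 0.0185 + 0.0050 = 0.2975
TFR = 5 × 0.2975 = 1.4875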